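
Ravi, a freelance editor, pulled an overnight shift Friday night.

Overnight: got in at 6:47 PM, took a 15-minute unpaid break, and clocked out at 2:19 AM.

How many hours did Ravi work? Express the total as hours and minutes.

Overnight: 6:47 PM → midnight = 5 h 13 min; midnight → 2:19 AM = 2 h 19 min; span 7 h 32 min; less 15 min break → 7 h 17 min

7 h 17 min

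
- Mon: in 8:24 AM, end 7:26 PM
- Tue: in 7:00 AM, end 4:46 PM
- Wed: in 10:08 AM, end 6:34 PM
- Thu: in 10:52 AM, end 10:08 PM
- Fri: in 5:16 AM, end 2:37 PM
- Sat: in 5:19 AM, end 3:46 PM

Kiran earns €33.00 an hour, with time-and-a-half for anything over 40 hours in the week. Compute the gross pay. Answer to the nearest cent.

Mon: 8:24 AM–7:26 PM = 11 h 2 min
Tue: 7:00 AM–4:46 PM = 9 h 46 min
Wed: 10:08 AM–6:34 PM = 8 h 26 min
Thu: 10:52 AM–10:08 PM = 11 h 16 min
Fri: 5:16 AM–2:37 PM = 9 h 21 min
Sat: 5:19 AM–3:46 PM = 10 h 27 min
Total worked: 60 h 18 min = 3618 min.
Regular 40 h 0 min = 2400 min at €33.00/h; overtime 20 h 18 min = 1218 min at €49.50/h.
Pay = (2400 × €33.00 + 1218 × €49.50) ÷ 60 = €2324.85.

€2324.85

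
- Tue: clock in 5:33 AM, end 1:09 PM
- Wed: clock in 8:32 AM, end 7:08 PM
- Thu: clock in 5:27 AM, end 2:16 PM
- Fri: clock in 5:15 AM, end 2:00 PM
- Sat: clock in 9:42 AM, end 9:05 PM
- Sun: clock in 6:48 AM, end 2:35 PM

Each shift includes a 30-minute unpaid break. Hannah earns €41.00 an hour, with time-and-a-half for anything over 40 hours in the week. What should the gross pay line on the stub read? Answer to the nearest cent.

€2373.90

Tue: 5:33 AM–1:09 PM = 7 h 36 min; less 30 min break → 7 h 6 min
Wed: 8:32 AM–7:08 PM = 10 h 36 min; less 30 min break → 10 h 6 min
Thu: 5:27 AM–2:16 PM = 8 h 49 min; less 30 min break → 8 h 19 min
Fri: 5:15 AM–2:00 PM = 8 h 45 min; less 30 min break → 8 h 15 min
Sat: 9:42 AM–9:05 PM = 11 h 23 min; less 30 min break → 10 h 53 min
Sun: 6:48 AM–2:35 PM = 7 h 47 min; less 30 min break → 7 h 17 min
Total worked: 51 h 56 min = 3116 min.
Regular 40 h 0 min = 2400 min at €41.00/h; overtime 11 h 56 min = 716 min at €61.50/h.
Pay = (2400 × €41.00 + 716 × €61.50) ÷ 60 = €2373.90.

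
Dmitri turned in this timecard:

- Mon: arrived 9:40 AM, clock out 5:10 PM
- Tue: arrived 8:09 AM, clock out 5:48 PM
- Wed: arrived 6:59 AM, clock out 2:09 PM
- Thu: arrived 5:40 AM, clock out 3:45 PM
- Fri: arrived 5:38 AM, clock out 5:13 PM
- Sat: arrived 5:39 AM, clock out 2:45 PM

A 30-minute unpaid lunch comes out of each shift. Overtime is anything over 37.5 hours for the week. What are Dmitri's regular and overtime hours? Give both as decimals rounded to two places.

Mon: 9:40 AM–5:10 PM = 7 h 30 min; less 30 min break → 7 h 0 min
Tue: 8:09 AM–5:48 PM = 9 h 39 min; less 30 min break → 9 h 9 min
Wed: 6:59 AM–2:09 PM = 7 h 10 min; less 30 min break → 6 h 40 min
Thu: 5:40 AM–3:45 PM = 10 h 5 min; less 30 min break → 9 h 35 min
Fri: 5:38 AM–5:13 PM = 11 h 35 min; less 30 min break → 11 h 5 min
Sat: 5:39 AM–2:45 PM = 9 h 6 min; less 30 min break → 8 h 36 min
Total worked: 52 h 5 min = 52.08 h.
Threshold 37.5 h → overtime 14 h 35 min, regular 37 h 30 min.

Regular 37.50 hours, overtime 14.58 hours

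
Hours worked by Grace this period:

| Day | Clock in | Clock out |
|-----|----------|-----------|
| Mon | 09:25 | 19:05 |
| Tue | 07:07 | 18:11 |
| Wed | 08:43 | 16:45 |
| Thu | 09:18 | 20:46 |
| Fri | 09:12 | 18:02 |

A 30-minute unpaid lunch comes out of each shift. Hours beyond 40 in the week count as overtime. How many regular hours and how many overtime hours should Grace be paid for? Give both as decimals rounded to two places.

Regular 40.00 hours, overtime 6.57 hours

Mon: 09:25–19:05 = 9 h 40 min; less 30 min break → 9 h 10 min
Tue: 07:07–18:11 = 11 h 4 min; less 30 min break → 10 h 34 min
Wed: 08:43–16:45 = 8 h 2 min; less 30 min break → 7 h 32 min
Thu: 09:18–20:46 = 11 h 28 min; less 30 min break → 10 h 58 min
Fri: 09:12–18:02 = 8 h 50 min; less 30 min break → 8 h 20 min
Total worked: 46 h 34 min = 46.57 h.
Threshold 40 h → overtime 6 h 34 min, regular 40 h 0 min.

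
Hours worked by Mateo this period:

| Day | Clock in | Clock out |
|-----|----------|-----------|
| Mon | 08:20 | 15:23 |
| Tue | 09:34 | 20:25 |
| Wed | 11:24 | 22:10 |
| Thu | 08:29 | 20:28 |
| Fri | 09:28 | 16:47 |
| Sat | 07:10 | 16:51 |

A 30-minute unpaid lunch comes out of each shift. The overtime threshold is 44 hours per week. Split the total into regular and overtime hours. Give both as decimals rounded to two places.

Regular 44.00 hours, overtime 10.65 hours

Mon: 08:20–15:23 = 7 h 3 min; less 30 min break → 6 h 33 min
Tue: 09:34–20:25 = 10 h 51 min; less 30 min break → 10 h 21 min
Wed: 11:24–22:10 = 10 h 46 min; less 30 min break → 10 h 16 min
Thu: 08:29–20:28 = 11 h 59 min; less 30 min break → 11 h 29 min
Fri: 09:28–16:47 = 7 h 19 min; less 30 min break → 6 h 49 min
Sat: 07:10–16:51 = 9 h 41 min; less 30 min break → 9 h 11 min
Total worked: 54 h 39 min = 54.65 h.
Threshold 44 h → overtime 10 h 39 min, regular 44 h 0 min.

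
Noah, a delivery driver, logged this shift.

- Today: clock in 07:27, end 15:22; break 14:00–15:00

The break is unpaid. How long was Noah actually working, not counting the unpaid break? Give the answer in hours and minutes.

6 h 55 min

Today: 07:27–15:22 = 7 h 55 min; less 60 min break → 6 h 55 min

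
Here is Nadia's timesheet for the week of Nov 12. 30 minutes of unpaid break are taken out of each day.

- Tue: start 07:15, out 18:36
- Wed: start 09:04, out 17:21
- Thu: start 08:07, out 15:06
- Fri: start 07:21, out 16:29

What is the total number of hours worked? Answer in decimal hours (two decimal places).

33.75 hours

Tue: 07:15–18:36 = 11 h 21 min; less 30 min break → 10 h 51 min
Wed: 09:04–17:21 = 8 h 17 min; less 30 min break → 7 h 47 min
Thu: 08:07–15:06 = 6 h 59 min; less 30 min break → 6 h 29 min
Fri: 07:21–16:29 = 9 h 8 min; less 30 min break → 8 h 38 min
Total: 10 h 51 min + 7 h 47 min + 6 h 29 min + 8 h 38 min = 33 h 45 min.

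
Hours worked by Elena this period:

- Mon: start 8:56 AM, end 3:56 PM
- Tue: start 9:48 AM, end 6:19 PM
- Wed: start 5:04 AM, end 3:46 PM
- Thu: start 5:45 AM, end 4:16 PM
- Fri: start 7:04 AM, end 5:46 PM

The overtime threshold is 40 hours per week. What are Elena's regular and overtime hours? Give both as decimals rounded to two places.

Regular 40.00 hours, overtime 7.43 hours

Mon: 8:56 AM–3:56 PM = 7 h 0 min
Tue: 9:48 AM–6:19 PM = 8 h 31 min
Wed: 5:04 AM–3:46 PM = 10 h 42 min
Thu: 5:45 AM–4:16 PM = 10 h 31 min
Fri: 7:04 AM–5:46 PM = 10 h 42 min
Total worked: 47 h 26 min = 47.43 h.
Threshold 40 h → overtime 7 h 26 min, regular 40 h 0 min.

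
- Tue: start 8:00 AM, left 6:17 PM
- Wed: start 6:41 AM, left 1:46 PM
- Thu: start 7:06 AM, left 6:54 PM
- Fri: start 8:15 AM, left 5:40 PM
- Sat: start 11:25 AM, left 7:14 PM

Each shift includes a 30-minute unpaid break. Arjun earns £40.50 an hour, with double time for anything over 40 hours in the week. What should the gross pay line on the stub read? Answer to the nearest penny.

Tue: 8:00 AM–6:17 PM = 10 h 17 min; less 30 min break → 9 h 47 min
Wed: 6:41 AM–1:46 PM = 7 h 5 min; less 30 min break → 6 h 35 min
Thu: 7:06 AM–6:54 PM = 11 h 48 min; less 30 min break → 11 h 18 min
Fri: 8:15 AM–5:40 PM = 9 h 25 min; less 30 min break → 8 h 55 min
Sat: 11:25 AM–7:14 PM = 7 h 49 min; less 30 min break → 7 h 19 min
Total worked: 43 h 54 min = 2634 min.
Regular 40 h 0 min = 2400 min at £40.50/h; overtime 3 h 54 min = 234 min at £81.00/h.
Pay = (2400 × £40.50 + 234 × £81.00) ÷ 60 = £1935.90.

£1935.90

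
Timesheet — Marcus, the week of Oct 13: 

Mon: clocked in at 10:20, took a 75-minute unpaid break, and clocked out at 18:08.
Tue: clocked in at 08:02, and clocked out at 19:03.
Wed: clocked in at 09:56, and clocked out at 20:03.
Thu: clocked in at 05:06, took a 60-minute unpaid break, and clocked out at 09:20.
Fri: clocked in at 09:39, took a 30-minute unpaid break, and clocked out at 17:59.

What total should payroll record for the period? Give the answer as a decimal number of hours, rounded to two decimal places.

Mon: 10:20–18:08 = 7 h 48 min; less 75 min break → 6 h 33 min
Tue: 08:02–19:03 = 11 h 1 min
Wed: 09:56–20:03 = 10 h 7 min
Thu: 05:06–09:20 = 4 h 14 min; less 60 min break → 3 h 14 min
Fri: 09:39–17:59 = 8 h 20 min; less 30 min break → 7 h 50 min
Total: 6 h 33 min + 11 h 1 min + 10 h 7 min + 3 h 14 min + 7 h 50 min = 38 h 45 min.

38.75 hours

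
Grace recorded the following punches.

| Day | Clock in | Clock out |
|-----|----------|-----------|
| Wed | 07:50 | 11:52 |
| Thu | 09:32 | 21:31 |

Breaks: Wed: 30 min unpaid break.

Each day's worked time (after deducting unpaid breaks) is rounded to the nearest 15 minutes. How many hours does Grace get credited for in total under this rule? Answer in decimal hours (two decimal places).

15.50 hours

Wed: 07:50–11:52 = 4 h 2 min − 30 min = 3 h 32 min → rounds to 3 h 30 min
Thu: 09:32–21:31 = 11 h 59 min → rounds to 12 h 0 min
Total credited: 15 h 30 min.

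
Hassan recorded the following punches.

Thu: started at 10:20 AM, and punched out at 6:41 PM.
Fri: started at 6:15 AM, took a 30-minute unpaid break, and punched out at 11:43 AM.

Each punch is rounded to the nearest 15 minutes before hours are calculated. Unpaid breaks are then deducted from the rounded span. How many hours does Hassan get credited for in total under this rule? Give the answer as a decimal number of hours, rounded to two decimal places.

13.50 hours

Thu: in 10:20 AM→10:15 AM, out 6:41 PM→6:45 PM; 8 h 30 min
Fri: in 6:15 AM→6:15 AM, out 11:43 AM→11:45 AM; 5 h 30 min − 30 min = 5 h 0 min
Total credited: 13 h 30 min.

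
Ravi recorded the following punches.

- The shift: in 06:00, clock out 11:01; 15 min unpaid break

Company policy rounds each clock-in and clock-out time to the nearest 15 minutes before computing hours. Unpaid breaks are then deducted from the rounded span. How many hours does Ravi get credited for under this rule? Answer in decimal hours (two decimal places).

The shift: in 06:00→06:00, out 11:01→11:00; 5 h 0 min − 15 min = 4 h 45 min

4.75 hours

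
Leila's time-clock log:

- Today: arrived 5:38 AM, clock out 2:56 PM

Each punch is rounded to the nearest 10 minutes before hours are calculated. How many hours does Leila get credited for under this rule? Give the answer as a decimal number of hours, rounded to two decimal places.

Today: in 5:38 AM→5:40 AM, out 2:56 PM→3:00 PM; 9 h 20 min

9.33 hours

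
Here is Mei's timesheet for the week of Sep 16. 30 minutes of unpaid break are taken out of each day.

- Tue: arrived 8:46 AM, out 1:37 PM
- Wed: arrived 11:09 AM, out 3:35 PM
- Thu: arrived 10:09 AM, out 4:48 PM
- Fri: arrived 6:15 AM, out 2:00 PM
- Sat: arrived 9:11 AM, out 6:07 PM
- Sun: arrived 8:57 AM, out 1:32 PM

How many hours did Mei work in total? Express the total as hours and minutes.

Tue: 8:46 AM–1:37 PM = 4 h 51 min; less 30 min break → 4 h 21 min
Wed: 11:09 AM–3:35 PM = 4 h 26 min; less 30 min break → 3 h 56 min
Thu: 10:09 AM–4:48 PM = 6 h 39 min; less 30 min break → 6 h 9 min
Fri: 6:15 AM–2:00 PM = 7 h 45 min; less 30 min break → 7 h 15 min
Sat: 9:11 AM–6:07 PM = 8 h 56 min; less 30 min break → 8 h 26 min
Sun: 8:57 AM–1:32 PM = 4 h 35 min; less 30 min break → 4 h 5 min
Total: 4 h 21 min + 3 h 56 min + 6 h 9 min + 7 h 15 min + 8 h 26 min + 4 h 5 min = 34 h 12 min.

34 h 12 min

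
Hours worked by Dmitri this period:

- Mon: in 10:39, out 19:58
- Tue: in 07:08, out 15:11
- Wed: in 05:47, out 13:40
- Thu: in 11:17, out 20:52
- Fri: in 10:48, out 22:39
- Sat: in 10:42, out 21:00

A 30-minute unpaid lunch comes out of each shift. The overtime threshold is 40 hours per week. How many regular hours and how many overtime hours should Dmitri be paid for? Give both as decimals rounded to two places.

Mon: 10:39–19:58 = 9 h 19 min; less 30 min break → 8 h 49 min
Tue: 07:08–15:11 = 8 h 3 min; less 30 min break → 7 h 33 min
Wed: 05:47–13:40 = 7 h 53 min; less 30 min break → 7 h 23 min
Thu: 11:17–20:52 = 9 h 35 min; less 30 min break → 9 h 5 min
Fri: 10:48–22:39 = 11 h 51 min; less 30 min break → 11 h 21 min
Sat: 10:42–21:00 = 10 h 18 min; less 30 min break → 9 h 48 min
Total worked: 53 h 59 min = 53.98 h.
Threshold 40 h → overtime 13 h 59 min, regular 40 h 0 min.

Regular 40.00 hours, overtime 13.98 hours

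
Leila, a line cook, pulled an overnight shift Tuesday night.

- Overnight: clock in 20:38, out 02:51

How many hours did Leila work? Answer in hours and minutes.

6 h 13 min

Overnight: 20:38 → midnight = 3 h 22 min; midnight → 02:51 = 2 h 51 min; span 6 h 13 min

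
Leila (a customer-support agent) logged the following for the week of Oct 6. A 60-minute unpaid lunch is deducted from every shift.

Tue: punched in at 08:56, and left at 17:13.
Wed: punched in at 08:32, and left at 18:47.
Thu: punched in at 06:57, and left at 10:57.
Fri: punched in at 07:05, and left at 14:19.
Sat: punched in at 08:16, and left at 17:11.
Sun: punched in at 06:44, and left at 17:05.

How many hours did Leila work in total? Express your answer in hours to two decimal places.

43.03 hours

Tue: 08:56–17:13 = 8 h 17 min; less 60 min break → 7 h 17 min
Wed: 08:32–18:47 = 10 h 15 min; less 60 min break → 9 h 15 min
Thu: 06:57–10:57 = 4 h 0 min; less 60 min break → 3 h 0 min
Fri: 07:05–14:19 = 7 h 14 min; less 60 min break → 6 h 14 min
Sat: 08:16–17:11 = 8 h 55 min; less 60 min break → 7 h 55 min
Sun: 06:44–17:05 = 10 h 21 min; less 60 min break → 9 h 21 min
Total: 7 h 17 min + 9 h 15 min + 3 h 0 min + 6 h 14 min + 7 h 55 min + 9 h 21 min = 43 h 2 min.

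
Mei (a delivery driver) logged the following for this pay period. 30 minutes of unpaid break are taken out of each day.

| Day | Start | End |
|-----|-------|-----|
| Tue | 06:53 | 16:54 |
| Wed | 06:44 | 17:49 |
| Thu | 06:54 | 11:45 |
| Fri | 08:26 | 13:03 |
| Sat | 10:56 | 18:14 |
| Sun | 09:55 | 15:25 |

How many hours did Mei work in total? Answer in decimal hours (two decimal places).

Tue: 06:53–16:54 = 10 h 1 min; less 30 min break → 9 h 31 min
Wed: 06:44–17:49 = 11 h 5 min; less 30 min break → 10 h 35 min
Thu: 06:54–11:45 = 4 h 51 min; less 30 min break → 4 h 21 min
Fri: 08:26–13:03 = 4 h 37 min; less 30 min break → 4 h 7 min
Sat: 10:56–18:14 = 7 h 18 min; less 30 min break → 6 h 48 min
Sun: 09:55–15:25 = 5 h 30 min; less 30 min break → 5 h 0 min
Total: 9 h 31 min + 10 h 35 min + 4 h 21 min + 4 h 7 min + 6 h 48 min + 5 h 0 min = 40 h 22 min.

40.37 hours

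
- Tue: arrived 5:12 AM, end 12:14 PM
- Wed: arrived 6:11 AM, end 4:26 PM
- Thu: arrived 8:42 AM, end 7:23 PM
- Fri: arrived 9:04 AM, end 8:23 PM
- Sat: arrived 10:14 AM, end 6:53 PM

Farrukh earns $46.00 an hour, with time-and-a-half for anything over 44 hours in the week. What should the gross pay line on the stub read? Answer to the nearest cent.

Tue: 5:12 AM–12:14 PM = 7 h 2 min
Wed: 6:11 AM–4:26 PM = 10 h 15 min
Thu: 8:42 AM–7:23 PM = 10 h 41 min
Fri: 9:04 AM–8:23 PM = 11 h 19 min
Sat: 10:14 AM–6:53 PM = 8 h 39 min
Total worked: 47 h 56 min = 2876 min.
Regular 44 h 0 min = 2640 min at $46.00/h; overtime 3 h 56 min = 236 min at $69.00/h.
Pay = (2640 × $46.00 + 236 × $69.00) ÷ 60 = $2295.40.

$2295.40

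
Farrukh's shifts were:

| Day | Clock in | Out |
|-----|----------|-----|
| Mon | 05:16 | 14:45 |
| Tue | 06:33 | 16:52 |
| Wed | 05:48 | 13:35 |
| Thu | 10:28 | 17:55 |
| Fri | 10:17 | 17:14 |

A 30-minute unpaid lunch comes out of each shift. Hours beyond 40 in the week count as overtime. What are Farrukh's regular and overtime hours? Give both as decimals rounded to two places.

Regular 39.48 hours, overtime 0.00 hours

Mon: 05:16–14:45 = 9 h 29 min; less 30 min break → 8 h 59 min
Tue: 06:33–16:52 = 10 h 19 min; less 30 min break → 9 h 49 min
Wed: 05:48–13:35 = 7 h 47 min; less 30 min break → 7 h 17 min
Thu: 10:28–17:55 = 7 h 27 min; less 30 min break → 6 h 57 min
Fri: 10:17–17:14 = 6 h 57 min; less 30 min break → 6 h 27 min
Total worked: 39 h 29 min = 39.48 h.
Threshold 40 h → overtime 0 h 0 min, regular 39 h 29 min.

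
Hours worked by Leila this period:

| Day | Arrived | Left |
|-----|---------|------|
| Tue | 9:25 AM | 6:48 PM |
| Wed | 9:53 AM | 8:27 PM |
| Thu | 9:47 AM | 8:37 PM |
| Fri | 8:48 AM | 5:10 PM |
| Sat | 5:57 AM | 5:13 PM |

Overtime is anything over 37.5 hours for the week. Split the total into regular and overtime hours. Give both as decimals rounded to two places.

Tue: 9:25 AM–6:48 PM = 9 h 23 min
Wed: 9:53 AM–8:27 PM = 10 h 34 min
Thu: 9:47 AM–8:37 PM = 10 h 50 min
Fri: 8:48 AM–5:10 PM = 8 h 22 min
Sat: 5:57 AM–5:13 PM = 11 h 16 min
Total worked: 50 h 25 min = 50.42 h.
Threshold 37.5 h → overtime 12 h 55 min, regular 37 h 30 min.

Regular 37.50 hours, overtime 12.92 hours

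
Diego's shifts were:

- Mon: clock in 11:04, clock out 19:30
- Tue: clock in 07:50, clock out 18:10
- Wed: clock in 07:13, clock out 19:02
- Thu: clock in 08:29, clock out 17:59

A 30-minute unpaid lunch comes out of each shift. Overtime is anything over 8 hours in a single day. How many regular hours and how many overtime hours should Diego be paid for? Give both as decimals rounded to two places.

Regular 31.93 hours, overtime 6.15 hours

Mon: 11:04–19:30 = 8 h 26 min; less 30 min break → 7 h 56 min
Tue: 07:50–18:10 = 10 h 20 min; less 30 min break → 9 h 50 min
Wed: 07:13–19:02 = 11 h 49 min; less 30 min break → 11 h 19 min
Thu: 08:29–17:59 = 9 h 30 min; less 30 min break → 9 h 0 min
Mon reg 7 h 56 min / OT 0 h 0 min; Tue reg 8 h 0 min / OT 1 h 50 min; Wed reg 8 h 0 min / OT 3 h 19 min; Thu reg 8 h 0 min / OT 1 h 0 min.
Totals: regular 31 h 56 min, overtime 6 h 9 min.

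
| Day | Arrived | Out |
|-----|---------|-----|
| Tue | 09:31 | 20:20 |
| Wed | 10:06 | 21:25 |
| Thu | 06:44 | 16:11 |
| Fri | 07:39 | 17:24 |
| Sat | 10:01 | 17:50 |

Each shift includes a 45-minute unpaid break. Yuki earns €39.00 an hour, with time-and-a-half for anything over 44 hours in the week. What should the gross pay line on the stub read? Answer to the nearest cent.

€1797.90

Tue: 09:31–20:20 = 10 h 49 min; less 45 min break → 10 h 4 min
Wed: 10:06–21:25 = 11 h 19 min; less 45 min break → 10 h 34 min
Thu: 06:44–16:11 = 9 h 27 min; less 45 min break → 8 h 42 min
Fri: 07:39–17:24 = 9 h 45 min; less 45 min break → 9 h 0 min
Sat: 10:01–17:50 = 7 h 49 min; less 45 min break → 7 h 4 min
Total worked: 45 h 24 min = 2724 min.
Regular 44 h 0 min = 2640 min at €39.00/h; overtime 1 h 24 min = 84 min at €58.50/h.
Pay = (2640 × €39.00 + 84 × €58.50) ÷ 60 = €1797.90.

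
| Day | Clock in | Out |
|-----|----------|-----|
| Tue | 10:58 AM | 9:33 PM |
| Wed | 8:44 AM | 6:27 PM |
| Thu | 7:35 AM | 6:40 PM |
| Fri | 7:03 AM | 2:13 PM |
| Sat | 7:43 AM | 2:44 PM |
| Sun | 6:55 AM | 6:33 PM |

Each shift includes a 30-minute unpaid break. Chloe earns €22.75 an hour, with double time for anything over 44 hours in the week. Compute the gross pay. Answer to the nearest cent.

Tue: 10:58 AM–9:33 PM = 10 h 35 min; less 30 min break → 10 h 5 min
Wed: 8:44 AM–6:27 PM = 9 h 43 min; less 30 min break → 9 h 13 min
Thu: 7:35 AM–6:40 PM = 11 h 5 min; less 30 min break → 10 h 35 min
Fri: 7:03 AM–2:13 PM = 7 h 10 min; less 30 min break → 6 h 40 min
Sat: 7:43 AM–2:44 PM = 7 h 1 min; less 30 min break → 6 h 31 min
Sun: 6:55 AM–6:33 PM = 11 h 38 min; less 30 min break → 11 h 8 min
Total worked: 54 h 12 min = 3252 min.
Regular 44 h 0 min = 2640 min at €22.75/h; overtime 10 h 12 min = 612 min at €45.50/h.
Pay = (2640 × €22.75 + 612 × €45.50) ÷ 60 = €1465.10.

€1465.10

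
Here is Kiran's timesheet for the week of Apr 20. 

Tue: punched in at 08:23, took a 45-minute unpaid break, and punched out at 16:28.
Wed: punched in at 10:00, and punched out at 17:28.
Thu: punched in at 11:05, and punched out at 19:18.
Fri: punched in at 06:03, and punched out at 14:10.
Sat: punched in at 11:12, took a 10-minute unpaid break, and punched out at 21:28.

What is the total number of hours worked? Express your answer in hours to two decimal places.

Tue: 08:23–16:28 = 8 h 5 min; less 45 min break → 7 h 20 min
Wed: 10:00–17:28 = 7 h 28 min
Thu: 11:05–19:18 = 8 h 13 min
Fri: 06:03–14:10 = 8 h 7 min
Sat: 11:12–21:28 = 10 h 16 min; less 10 min break → 10 h 6 min
Total: 7 h 20 min + 7 h 28 min + 8 h 13 min + 8 h 7 min + 10 h 6 min = 41 h 14 min.

41.23 hours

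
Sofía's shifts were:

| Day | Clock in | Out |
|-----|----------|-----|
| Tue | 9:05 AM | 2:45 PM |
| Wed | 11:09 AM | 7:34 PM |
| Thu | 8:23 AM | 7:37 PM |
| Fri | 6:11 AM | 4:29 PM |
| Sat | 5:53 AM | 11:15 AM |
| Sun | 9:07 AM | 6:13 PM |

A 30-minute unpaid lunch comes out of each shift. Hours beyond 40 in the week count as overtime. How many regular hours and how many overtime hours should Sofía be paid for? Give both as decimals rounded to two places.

Regular 40.00 hours, overtime 7.08 hours

Tue: 9:05 AM–2:45 PM = 5 h 40 min; less 30 min break → 5 h 10 min
Wed: 11:09 AM–7:34 PM = 8 h 25 min; less 30 min break → 7 h 55 min
Thu: 8:23 AM–7:37 PM = 11 h 14 min; less 30 min break → 10 h 44 min
Fri: 6:11 AM–4:29 PM = 10 h 18 min; less 30 min break → 9 h 48 min
Sat: 5:53 AM–11:15 AM = 5 h 22 min; less 30 min break → 4 h 52 min
Sun: 9:07 AM–6:13 PM = 9 h 6 min; less 30 min break → 8 h 36 min
Total worked: 47 h 5 min = 47.08 h.
Threshold 40 h → overtime 7 h 5 min, regular 40 h 0 min.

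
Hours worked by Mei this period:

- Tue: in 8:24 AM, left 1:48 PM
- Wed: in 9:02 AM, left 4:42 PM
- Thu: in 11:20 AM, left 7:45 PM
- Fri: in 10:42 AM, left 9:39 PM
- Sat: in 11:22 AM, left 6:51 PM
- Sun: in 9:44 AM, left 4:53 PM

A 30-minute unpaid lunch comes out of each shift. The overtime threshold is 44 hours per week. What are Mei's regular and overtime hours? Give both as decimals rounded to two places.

Tue: 8:24 AM–1:48 PM = 5 h 24 min; less 30 min break → 4 h 54 min
Wed: 9:02 AM–4:42 PM = 7 h 40 min; less 30 min break → 7 h 10 min
Thu: 11:20 AM–7:45 PM = 8 h 25 min; less 30 min break → 7 h 55 min
Fri: 10:42 AM–9:39 PM = 10 h 57 min; less 30 min break → 10 h 27 min
Sat: 11:22 AM–6:51 PM = 7 h 29 min; less 30 min break → 6 h 59 min
Sun: 9:44 AM–4:53 PM = 7 h 9 min; less 30 min break → 6 h 39 min
Total worked: 44 h 4 min = 44.07 h.
Threshold 44 h → overtime 0 h 4 min, regular 44 h 0 min.

Regular 44.00 hours, overtime 0.07 hours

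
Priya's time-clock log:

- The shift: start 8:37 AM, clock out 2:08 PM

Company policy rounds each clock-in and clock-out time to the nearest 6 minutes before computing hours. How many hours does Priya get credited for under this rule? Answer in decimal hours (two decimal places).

The shift: in 8:37 AM→8:36 AM, out 2:08 PM→2:06 PM; 5 h 30 min

5.50 hours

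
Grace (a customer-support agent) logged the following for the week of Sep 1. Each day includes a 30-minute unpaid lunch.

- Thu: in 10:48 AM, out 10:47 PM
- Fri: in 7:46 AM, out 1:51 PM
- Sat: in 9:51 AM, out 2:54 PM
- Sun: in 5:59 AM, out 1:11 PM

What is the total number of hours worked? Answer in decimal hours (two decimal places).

28.32 hours

Thu: 10:48 AM–10:47 PM = 11 h 59 min; less 30 min break → 11 h 29 min
Fri: 7:46 AM–1:51 PM = 6 h 5 min; less 30 min break → 5 h 35 min
Sat: 9:51 AM–2:54 PM = 5 h 3 min; less 30 min break → 4 h 33 min
Sun: 5:59 AM–1:11 PM = 7 h 12 min; less 30 min break → 6 h 42 min
Total: 11 h 29 min + 5 h 35 min + 4 h 33 min + 6 h 42 min = 28 h 19 min.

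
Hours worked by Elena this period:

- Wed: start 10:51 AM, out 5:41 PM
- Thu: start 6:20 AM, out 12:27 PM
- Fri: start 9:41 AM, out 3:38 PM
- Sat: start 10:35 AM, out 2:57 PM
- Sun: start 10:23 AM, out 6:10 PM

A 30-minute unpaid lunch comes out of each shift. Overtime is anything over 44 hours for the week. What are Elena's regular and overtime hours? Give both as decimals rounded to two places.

Wed: 10:51 AM–5:41 PM = 6 h 50 min; less 30 min break → 6 h 20 min
Thu: 6:20 AM–12:27 PM = 6 h 7 min; less 30 min break → 5 h 37 min
Fri: 9:41 AM–3:38 PM = 5 h 57 min; less 30 min break → 5 h 27 min
Sat: 10:35 AM–2:57 PM = 4 h 22 min; less 30 min break → 3 h 52 min
Sun: 10:23 AM–6:10 PM = 7 h 47 min; less 30 min break → 7 h 17 min
Total worked: 28 h 33 min = 28.55 h.
Threshold 44 h → overtime 0 h 0 min, regular 28 h 33 min.

Regular 28.55 hours, overtime 0.00 hours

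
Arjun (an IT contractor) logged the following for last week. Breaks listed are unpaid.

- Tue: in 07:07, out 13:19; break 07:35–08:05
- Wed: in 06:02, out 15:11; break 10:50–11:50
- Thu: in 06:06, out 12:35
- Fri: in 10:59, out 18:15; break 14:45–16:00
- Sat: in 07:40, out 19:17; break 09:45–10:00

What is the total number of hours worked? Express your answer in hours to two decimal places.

37.72 hours

Tue: 07:07–13:19 = 6 h 12 min; less 30 min break → 5 h 42 min
Wed: 06:02–15:11 = 9 h 9 min; less 60 min break → 8 h 9 min
Thu: 06:06–12:35 = 6 h 29 min
Fri: 10:59–18:15 = 7 h 16 min; less 75 min break → 6 h 1 min
Sat: 07:40–19:17 = 11 h 37 min; less 15 min break → 11 h 22 min
Total: 5 h 42 min + 8 h 9 min + 6 h 29 min + 6 h 1 min + 11 h 22 min = 37 h 43 min.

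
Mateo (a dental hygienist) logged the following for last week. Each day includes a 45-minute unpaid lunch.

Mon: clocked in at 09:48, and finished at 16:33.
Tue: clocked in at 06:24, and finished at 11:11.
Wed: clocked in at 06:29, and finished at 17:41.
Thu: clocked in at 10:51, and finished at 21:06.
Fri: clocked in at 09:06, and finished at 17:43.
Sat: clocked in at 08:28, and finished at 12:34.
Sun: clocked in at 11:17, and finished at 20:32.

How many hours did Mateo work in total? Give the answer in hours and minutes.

49 h 42 min

Mon: 09:48–16:33 = 6 h 45 min; less 45 min break → 6 h 0 min
Tue: 06:24–11:11 = 4 h 47 min; less 45 min break → 4 h 2 min
Wed: 06:29–17:41 = 11 h 12 min; less 45 min break → 10 h 27 min
Thu: 10:51–21:06 = 10 h 15 min; less 45 min break → 9 h 30 min
Fri: 09:06–17:43 = 8 h 37 min; less 45 min break → 7 h 52 min
Sat: 08:28–12:34 = 4 h 6 min; less 45 min break → 3 h 21 min
Sun: 11:17–20:32 = 9 h 15 min; less 45 min break → 8 h 30 min
Total: 6 h 0 min + 4 h 2 min + 10 h 27 min + 9 h 30 min + 7 h 52 min + 3 h 21 min + 8 h 30 min = 49 h 42 min.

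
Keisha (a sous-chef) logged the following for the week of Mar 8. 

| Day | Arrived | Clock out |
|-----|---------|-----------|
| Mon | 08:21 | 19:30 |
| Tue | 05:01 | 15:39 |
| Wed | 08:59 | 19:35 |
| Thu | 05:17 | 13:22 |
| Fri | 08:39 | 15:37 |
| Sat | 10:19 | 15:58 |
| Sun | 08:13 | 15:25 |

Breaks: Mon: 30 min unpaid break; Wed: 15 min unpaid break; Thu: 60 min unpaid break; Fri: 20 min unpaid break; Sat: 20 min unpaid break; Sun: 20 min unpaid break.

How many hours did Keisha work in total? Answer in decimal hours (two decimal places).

Mon: 08:21–19:30 = 11 h 9 min; less 30 min break → 10 h 39 min
Tue: 05:01–15:39 = 10 h 38 min
Wed: 08:59–19:35 = 10 h 36 min; less 15 min break → 10 h 21 min
Thu: 05:17–13:22 = 8 h 5 min; less 60 min break → 7 h 5 min
Fri: 08:39–15:37 = 6 h 58 min; less 20 min break → 6 h 38 min
Sat: 10:19–15:58 = 5 h 39 min; less 20 min break → 5 h 19 min
Sun: 08:13–15:25 = 7 h 12 min; less 20 min break → 6 h 52 min
Total: 10 h 39 min + 10 h 38 min + 10 h 21 min + 7 h 5 min + 6 h 38 min + 5 h 19 min + 6 h 52 min = 57 h 32 min.

57.53 hours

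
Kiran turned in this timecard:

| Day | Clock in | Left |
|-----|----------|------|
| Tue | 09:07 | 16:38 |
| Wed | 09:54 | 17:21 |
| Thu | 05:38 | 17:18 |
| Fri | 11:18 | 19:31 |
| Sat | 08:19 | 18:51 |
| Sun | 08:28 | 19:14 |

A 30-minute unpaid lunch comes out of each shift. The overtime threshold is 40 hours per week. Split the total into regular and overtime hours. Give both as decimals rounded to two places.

Regular 40.00 hours, overtime 13.15 hours

Tue: 09:07–16:38 = 7 h 31 min; less 30 min break → 7 h 1 min
Wed: 09:54–17:21 = 7 h 27 min; less 30 min break → 6 h 57 min
Thu: 05:38–17:18 = 11 h 40 min; less 30 min break → 11 h 10 min
Fri: 11:18–19:31 = 8 h 13 min; less 30 min break → 7 h 43 min
Sat: 08:19–18:51 = 10 h 32 min; less 30 min break → 10 h 2 min
Sun: 08:28–19:14 = 10 h 46 min; less 30 min break → 10 h 16 min
Total worked: 53 h 9 min = 53.15 h.
Threshold 40 h → overtime 13 h 9 min, regular 40 h 0 min.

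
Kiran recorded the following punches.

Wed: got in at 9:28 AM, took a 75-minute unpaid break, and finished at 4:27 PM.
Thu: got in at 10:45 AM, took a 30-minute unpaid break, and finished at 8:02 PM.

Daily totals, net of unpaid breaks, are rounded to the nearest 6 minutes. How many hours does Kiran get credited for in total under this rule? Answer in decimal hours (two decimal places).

14.50 hours

Wed: 9:28 AM–4:27 PM = 6 h 59 min − 75 min = 5 h 44 min → rounds to 5 h 42 min
Thu: 10:45 AM–8:02 PM = 9 h 17 min − 30 min = 8 h 47 min → rounds to 8 h 48 min
Total credited: 14 h 30 min.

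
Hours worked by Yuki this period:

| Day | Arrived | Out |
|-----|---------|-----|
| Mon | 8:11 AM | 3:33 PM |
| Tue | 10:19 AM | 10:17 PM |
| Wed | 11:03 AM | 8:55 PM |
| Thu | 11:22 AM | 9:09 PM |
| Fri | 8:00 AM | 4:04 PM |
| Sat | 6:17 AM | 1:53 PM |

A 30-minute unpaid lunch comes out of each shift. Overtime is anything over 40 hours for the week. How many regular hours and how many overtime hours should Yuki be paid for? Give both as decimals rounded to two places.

Mon: 8:11 AM–3:33 PM = 7 h 22 min; less 30 min break → 6 h 52 min
Tue: 10:19 AM–10:17 PM = 11 h 58 min; less 30 min break → 11 h 28 min
Wed: 11:03 AM–8:55 PM = 9 h 52 min; less 30 min break → 9 h 22 min
Thu: 11:22 AM–9:09 PM = 9 h 47 min; less 30 min break → 9 h 17 min
Fri: 8:00 AM–4:04 PM = 8 h 4 min; less 30 min break → 7 h 34 min
Sat: 6:17 AM–1:53 PM = 7 h 36 min; less 30 min break → 7 h 6 min
Total worked: 51 h 39 min = 51.65 h.
Threshold 40 h → overtime 11 h 39 min, regular 40 h 0 min.

Regular 40.00 hours, overtime 11.65 hours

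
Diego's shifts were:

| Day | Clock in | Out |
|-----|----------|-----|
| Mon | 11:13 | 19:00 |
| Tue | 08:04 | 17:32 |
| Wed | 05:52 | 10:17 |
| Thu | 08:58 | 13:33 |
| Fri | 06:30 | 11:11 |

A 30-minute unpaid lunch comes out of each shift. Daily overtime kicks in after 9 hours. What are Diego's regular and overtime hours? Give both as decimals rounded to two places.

Mon: 11:13–19:00 = 7 h 47 min; less 30 min break → 7 h 17 min
Tue: 08:04–17:32 = 9 h 28 min; less 30 min break → 8 h 58 min
Wed: 05:52–10:17 = 4 h 25 min; less 30 min break → 3 h 55 min
Thu: 08:58–13:33 = 4 h 35 min; less 30 min break → 4 h 5 min
Fri: 06:30–11:11 = 4 h 41 min; less 30 min break → 4 h 11 min
Mon reg 7 h 17 min / OT 0 h 0 min; Tue reg 8 h 58 min / OT 0 h 0 min; Wed reg 3 h 55 min / OT 0 h 0 min; Thu reg 4 h 5 min / OT 0 h 0 min; Fri reg 4 h 11 min / OT 0 h 0 min.
Totals: regular 28 h 26 min, overtime 0 h 0 min.

Regular 28.43 hours, overtime 0.00 hours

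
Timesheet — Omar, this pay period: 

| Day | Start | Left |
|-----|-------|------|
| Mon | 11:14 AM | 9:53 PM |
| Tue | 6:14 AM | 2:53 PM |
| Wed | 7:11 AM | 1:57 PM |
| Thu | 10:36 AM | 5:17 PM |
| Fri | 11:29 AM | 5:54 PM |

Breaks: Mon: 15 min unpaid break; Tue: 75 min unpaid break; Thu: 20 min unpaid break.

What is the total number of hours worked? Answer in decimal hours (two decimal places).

37.33 hours

Mon: 11:14 AM–9:53 PM = 10 h 39 min; less 15 min break → 10 h 24 min
Tue: 6:14 AM–2:53 PM = 8 h 39 min; less 75 min break → 7 h 24 min
Wed: 7:11 AM–1:57 PM = 6 h 46 min
Thu: 10:36 AM–5:17 PM = 6 h 41 min; less 20 min break → 6 h 21 min
Fri: 11:29 AM–5:54 PM = 6 h 25 min
Total: 10 h 24 min + 7 h 24 min + 6 h 46 min + 6 h 21 min + 6 h 25 min = 37 h 20 min.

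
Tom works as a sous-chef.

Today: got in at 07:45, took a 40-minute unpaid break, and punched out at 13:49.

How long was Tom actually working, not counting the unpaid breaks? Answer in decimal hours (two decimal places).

5.40 hours

Today: 07:45–13:49 = 6 h 4 min; less 40 min break → 5 h 24 min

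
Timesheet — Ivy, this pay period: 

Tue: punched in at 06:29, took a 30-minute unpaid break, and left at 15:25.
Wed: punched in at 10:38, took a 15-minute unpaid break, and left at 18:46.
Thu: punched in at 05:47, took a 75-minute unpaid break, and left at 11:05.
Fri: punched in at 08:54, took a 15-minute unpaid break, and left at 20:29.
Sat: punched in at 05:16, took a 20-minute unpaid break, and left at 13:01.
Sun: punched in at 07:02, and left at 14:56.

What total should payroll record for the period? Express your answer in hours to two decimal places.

Tue: 06:29–15:25 = 8 h 56 min; less 30 min break → 8 h 26 min
Wed: 10:38–18:46 = 8 h 8 min; less 15 min break → 7 h 53 min
Thu: 05:47–11:05 = 5 h 18 min; less 75 min break → 4 h 3 min
Fri: 08:54–20:29 = 11 h 35 min; less 15 min break → 11 h 20 min
Sat: 05:16–13:01 = 7 h 45 min; less 20 min break → 7 h 25 min
Sun: 07:02–14:56 = 7 h 54 min
Total: 8 h 26 min + 7 h 53 min + 4 h 3 min + 11 h 20 min + 7 h 25 min + 7 h 54 min = 47 h 1 min.

47.02 hours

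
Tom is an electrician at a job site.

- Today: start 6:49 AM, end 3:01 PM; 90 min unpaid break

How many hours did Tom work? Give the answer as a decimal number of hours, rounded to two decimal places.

Today: 6:49 AM–3:01 PM = 8 h 12 min; less 90 min break → 6 h 42 min

6.70 hours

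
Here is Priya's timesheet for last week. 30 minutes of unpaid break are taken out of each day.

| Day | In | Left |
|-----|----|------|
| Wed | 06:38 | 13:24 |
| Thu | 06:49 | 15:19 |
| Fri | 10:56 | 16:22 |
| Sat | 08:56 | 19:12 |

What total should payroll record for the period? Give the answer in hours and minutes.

28 h 58 min

Wed: 06:38–13:24 = 6 h 46 min; less 30 min break → 6 h 16 min
Thu: 06:49–15:19 = 8 h 30 min; less 30 min break → 8 h 0 min
Fri: 10:56–16:22 = 5 h 26 min; less 30 min break → 4 h 56 min
Sat: 08:56–19:12 = 10 h 16 min; less 30 min break → 9 h 46 min
Total: 6 h 16 min + 8 h 0 min + 4 h 56 min + 9 h 46 min = 28 h 58 min.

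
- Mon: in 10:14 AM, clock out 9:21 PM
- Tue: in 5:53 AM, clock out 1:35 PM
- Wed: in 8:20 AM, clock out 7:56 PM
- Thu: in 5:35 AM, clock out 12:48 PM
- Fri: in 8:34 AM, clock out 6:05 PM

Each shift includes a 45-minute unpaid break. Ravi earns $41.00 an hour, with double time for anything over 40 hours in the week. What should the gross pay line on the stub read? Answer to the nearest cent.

Mon: 10:14 AM–9:21 PM = 11 h 7 min; less 45 min break → 10 h 22 min
Tue: 5:53 AM–1:35 PM = 7 h 42 min; less 45 min break → 6 h 57 min
Wed: 8:20 AM–7:56 PM = 11 h 36 min; less 45 min break → 10 h 51 min
Thu: 5:35 AM–12:48 PM = 7 h 13 min; less 45 min break → 6 h 28 min
Fri: 8:34 AM–6:05 PM = 9 h 31 min; less 45 min break → 8 h 46 min
Total worked: 43 h 24 min = 2604 min.
Regular 40 h 0 min = 2400 min at $41.00/h; overtime 3 h 24 min = 204 min at $82.00/h.
Pay = (2400 × $41.00 + 204 × $82.00) ÷ 60 = $1918.80.

$1918.80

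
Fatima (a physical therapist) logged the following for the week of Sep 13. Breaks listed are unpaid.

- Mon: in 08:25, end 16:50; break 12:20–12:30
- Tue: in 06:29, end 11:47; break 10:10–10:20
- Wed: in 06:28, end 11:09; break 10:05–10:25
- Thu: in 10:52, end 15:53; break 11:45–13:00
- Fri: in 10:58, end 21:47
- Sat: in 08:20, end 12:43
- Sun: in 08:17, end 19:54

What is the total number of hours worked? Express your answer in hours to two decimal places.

48.32 hours

Mon: 08:25–16:50 = 8 h 25 min; less 10 min break → 8 h 15 min
Tue: 06:29–11:47 = 5 h 18 min; less 10 min break → 5 h 8 min
Wed: 06:28–11:09 = 4 h 41 min; less 20 min break → 4 h 21 min
Thu: 10:52–15:53 = 5 h 1 min; less 75 min break → 3 h 46 min
Fri: 10:58–21:47 = 10 h 49 min
Sat: 08:20–12:43 = 4 h 23 min
Sun: 08:17–19:54 = 11 h 37 min
Total: 8 h 15 min + 5 h 8 min + 4 h 21 min + 3 h 46 min + 10 h 49 min + 4 h 23 min + 11 h 37 min = 48 h 19 min.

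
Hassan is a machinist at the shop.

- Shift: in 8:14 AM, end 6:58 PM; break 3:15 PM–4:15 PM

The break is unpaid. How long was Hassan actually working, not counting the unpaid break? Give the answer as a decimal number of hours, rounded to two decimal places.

9.73 hours

Shift: 8:14 AM–6:58 PM = 10 h 44 min; less 60 min break → 9 h 44 min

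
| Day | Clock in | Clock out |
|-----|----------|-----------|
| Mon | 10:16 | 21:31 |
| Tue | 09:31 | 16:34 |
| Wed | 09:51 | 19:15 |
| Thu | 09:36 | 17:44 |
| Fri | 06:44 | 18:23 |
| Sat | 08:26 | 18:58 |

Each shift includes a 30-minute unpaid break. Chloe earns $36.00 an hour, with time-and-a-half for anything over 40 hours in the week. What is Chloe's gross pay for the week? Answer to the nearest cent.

Mon: 10:16–21:31 = 11 h 15 min; less 30 min break → 10 h 45 min
Tue: 09:31–16:34 = 7 h 3 min; less 30 min break → 6 h 33 min
Wed: 09:51–19:15 = 9 h 24 min; less 30 min break → 8 h 54 min
Thu: 09:36–17:44 = 8 h 8 min; less 30 min break → 7 h 38 min
Fri: 06:44–18:23 = 11 h 39 min; less 30 min break → 11 h 9 min
Sat: 08:26–18:58 = 10 h 32 min; less 30 min break → 10 h 2 min
Total worked: 55 h 1 min = 3301 min.
Regular 40 h 0 min = 2400 min at $36.00/h; overtime 15 h 1 min = 901 min at $54.00/h.
Pay = (2400 × $36.00 + 901 × $54.00) ÷ 60 = $2250.90.

$2250.90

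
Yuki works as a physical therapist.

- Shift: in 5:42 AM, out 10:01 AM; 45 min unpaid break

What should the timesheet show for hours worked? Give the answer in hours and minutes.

3 h 34 min

Shift: 5:42 AM–10:01 AM = 4 h 19 min; less 45 min break → 3 h 34 min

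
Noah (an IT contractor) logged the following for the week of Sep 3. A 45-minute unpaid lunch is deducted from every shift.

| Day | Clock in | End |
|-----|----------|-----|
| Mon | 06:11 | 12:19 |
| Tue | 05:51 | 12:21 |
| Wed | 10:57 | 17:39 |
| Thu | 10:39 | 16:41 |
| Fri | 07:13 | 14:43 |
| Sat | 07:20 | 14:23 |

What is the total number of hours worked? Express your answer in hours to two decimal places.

35.42 hours

Mon: 06:11–12:19 = 6 h 8 min; less 45 min break → 5 h 23 min
Tue: 05:51–12:21 = 6 h 30 min; less 45 min break → 5 h 45 min
Wed: 10:57–17:39 = 6 h 42 min; less 45 min break → 5 h 57 min
Thu: 10:39–16:41 = 6 h 2 min; less 45 min break → 5 h 17 min
Fri: 07:13–14:43 = 7 h 30 min; less 45 min break → 6 h 45 min
Sat: 07:20–14:23 = 7 h 3 min; less 45 min break → 6 h 18 min
Total: 5 h 23 min + 5 h 45 min + 5 h 57 min + 5 h 17 min + 6 h 45 min + 6 h 18 min = 35 h 25 min.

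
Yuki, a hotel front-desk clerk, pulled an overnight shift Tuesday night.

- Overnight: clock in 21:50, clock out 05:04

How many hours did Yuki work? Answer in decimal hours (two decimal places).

Overnight: 21:50 → midnight = 2 h 10 min; midnight → 05:04 = 5 h 4 min; span 7 h 14 min

7.23 hours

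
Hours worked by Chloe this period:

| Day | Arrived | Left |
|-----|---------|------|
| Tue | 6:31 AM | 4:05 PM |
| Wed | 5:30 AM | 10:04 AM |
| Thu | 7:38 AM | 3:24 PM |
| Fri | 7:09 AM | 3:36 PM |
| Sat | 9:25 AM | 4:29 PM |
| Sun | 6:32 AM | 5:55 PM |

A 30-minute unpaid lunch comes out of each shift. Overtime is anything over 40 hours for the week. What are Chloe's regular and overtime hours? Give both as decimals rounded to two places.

Regular 40.00 hours, overtime 5.80 hours

Tue: 6:31 AM–4:05 PM = 9 h 34 min; less 30 min break → 9 h 4 min
Wed: 5:30 AM–10:04 AM = 4 h 34 min; less 30 min break → 4 h 4 min
Thu: 7:38 AM–3:24 PM = 7 h 46 min; less 30 min break → 7 h 16 min
Fri: 7:09 AM–3:36 PM = 8 h 27 min; less 30 min break → 7 h 57 min
Sat: 9:25 AM–4:29 PM = 7 h 4 min; less 30 min break → 6 h 34 min
Sun: 6:32 AM–5:55 PM = 11 h 23 min; less 30 min break → 10 h 53 min
Total worked: 45 h 48 min = 45.80 h.
Threshold 40 h → overtime 5 h 48 min, regular 40 h 0 min.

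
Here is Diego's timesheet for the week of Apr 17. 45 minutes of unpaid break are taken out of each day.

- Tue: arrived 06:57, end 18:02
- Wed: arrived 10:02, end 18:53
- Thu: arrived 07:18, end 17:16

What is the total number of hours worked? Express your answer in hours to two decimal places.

27.65 hours

Tue: 06:57–18:02 = 11 h 5 min; less 45 min break → 10 h 20 min
Wed: 10:02–18:53 = 8 h 51 min; less 45 min break → 8 h 6 min
Thu: 07:18–17:16 = 9 h 58 min; less 45 min break → 9 h 13 min
Total: 10 h 20 min + 8 h 6 min + 9 h 13 min = 27 h 39 min.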